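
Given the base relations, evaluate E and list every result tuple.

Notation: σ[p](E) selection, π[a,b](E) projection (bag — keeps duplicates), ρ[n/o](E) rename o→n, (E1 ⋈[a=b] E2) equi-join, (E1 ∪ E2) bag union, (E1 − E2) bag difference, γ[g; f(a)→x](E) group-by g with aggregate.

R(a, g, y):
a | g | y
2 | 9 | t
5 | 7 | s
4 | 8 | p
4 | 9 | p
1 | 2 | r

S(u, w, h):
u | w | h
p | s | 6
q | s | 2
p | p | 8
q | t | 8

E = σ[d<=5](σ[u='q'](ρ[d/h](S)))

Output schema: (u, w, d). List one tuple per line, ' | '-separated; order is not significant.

Row counts bottom-up:
  S → 4
  ρ[d/h](S) → 4
  σ[u='q'](ρ[d/h](S)) → 2
  σ[d<=5](σ[u='q'](ρ[d/h](S))) → 1

== RESULT ==
u | w | d
q | s | 2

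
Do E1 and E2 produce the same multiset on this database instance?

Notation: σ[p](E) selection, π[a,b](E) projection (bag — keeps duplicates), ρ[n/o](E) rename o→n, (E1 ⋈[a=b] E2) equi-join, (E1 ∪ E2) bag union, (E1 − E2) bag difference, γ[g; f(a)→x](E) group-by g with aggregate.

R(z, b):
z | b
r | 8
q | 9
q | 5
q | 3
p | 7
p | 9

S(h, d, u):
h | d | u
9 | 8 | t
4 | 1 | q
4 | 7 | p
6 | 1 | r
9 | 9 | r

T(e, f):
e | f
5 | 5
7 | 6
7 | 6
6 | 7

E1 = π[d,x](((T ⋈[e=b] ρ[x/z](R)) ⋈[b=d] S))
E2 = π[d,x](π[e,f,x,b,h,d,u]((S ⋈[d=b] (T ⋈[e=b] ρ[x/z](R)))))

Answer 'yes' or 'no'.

E1 stepwise |·|:
  T → 4
  R → 6
  ρ[x/z](R) → 6
  (T ⋈[e=b] ρ[x/z](R)) → 3
  S → 5
  ((T ⋈[e=b] ρ[x/z](R)) ⋈[b=d] S) → 2
  π[d,x](((T ⋈[e=b] ρ[x/z](R)) ⋈[b=d] S)) → 2
E2 stepwise |·|:
  S → 5
  T → 4
  R → 6
  ρ[x/z](R) → 6
  (T ⋈[e=b] ρ[x/z](R)) → 3
  (S ⋈[d=b] (T ⋈[e=b] ρ[x/z](R))) → 2
  π[e,f,x,b,h,d,u]((S ⋈[d=b] (T ⋈[e=b] ρ[x/z](R)))) → 2
  π[d,x](π[e,f,x,b,h,d,u]((S ⋈[d=b] (T ⋈[e=b] ρ[x/z](R))))) → 2

E1 and E2 produce the same multiset:
d | x
7 | p
7 | p

yes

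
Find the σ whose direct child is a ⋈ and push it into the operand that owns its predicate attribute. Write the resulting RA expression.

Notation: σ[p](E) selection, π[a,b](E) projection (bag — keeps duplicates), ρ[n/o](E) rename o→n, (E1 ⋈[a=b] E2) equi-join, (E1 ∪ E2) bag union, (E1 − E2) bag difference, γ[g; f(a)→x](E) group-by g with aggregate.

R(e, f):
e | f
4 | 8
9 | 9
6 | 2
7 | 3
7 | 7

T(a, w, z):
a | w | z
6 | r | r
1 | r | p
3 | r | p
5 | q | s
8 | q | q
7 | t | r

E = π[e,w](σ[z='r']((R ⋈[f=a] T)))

σ filters on z, owned by the right side.
E' = π[e,w]((R ⋈[f=a] σ[z='r'](T)))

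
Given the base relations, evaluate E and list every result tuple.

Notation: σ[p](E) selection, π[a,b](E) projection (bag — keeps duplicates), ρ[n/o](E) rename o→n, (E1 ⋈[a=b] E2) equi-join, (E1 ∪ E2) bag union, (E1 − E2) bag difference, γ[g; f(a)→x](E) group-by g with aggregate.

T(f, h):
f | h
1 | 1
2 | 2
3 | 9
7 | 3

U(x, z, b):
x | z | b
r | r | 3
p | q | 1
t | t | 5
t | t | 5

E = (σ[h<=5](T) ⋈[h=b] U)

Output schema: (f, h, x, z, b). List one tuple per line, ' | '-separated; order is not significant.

Per-node cardinality:
  T → 4
  σ[h<=5](T) → 3
  U → 4
  (σ[h<=5](T) ⋈[h=b] U) → 2

== RESULT ==
f | h | x | z | b
1 | 1 | p | q | 1
7 | 3 | r | r | 3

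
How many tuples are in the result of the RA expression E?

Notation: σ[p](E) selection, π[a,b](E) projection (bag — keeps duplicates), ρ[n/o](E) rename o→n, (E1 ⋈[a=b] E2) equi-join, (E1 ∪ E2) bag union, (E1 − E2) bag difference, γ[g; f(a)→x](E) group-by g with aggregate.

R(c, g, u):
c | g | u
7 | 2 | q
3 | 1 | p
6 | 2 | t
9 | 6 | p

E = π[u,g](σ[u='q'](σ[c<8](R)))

Per-node cardinality:
  R → 4
  σ[c<8](R) → 3
  σ[u='q'](σ[c<8](R)) → 1
  π[u,g](σ[u='q'](σ[c<8](R))) → 1

|E| = 1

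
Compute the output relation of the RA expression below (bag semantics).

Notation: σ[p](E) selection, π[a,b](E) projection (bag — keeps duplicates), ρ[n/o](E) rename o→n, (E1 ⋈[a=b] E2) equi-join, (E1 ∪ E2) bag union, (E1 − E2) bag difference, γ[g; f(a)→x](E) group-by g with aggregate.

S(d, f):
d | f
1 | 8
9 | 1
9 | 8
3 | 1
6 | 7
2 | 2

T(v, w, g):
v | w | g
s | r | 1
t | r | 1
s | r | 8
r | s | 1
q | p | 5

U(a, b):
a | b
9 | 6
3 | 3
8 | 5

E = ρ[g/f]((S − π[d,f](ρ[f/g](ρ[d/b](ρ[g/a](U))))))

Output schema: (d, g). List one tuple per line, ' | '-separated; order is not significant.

Stepwise |·|:
  S → 6
  U → 3
  ρ[g/a](U) → 3
  ρ[d/b](ρ[g/a](U)) → 3
  ρ[f/g](ρ[d/b](ρ[g/a](U))) → 3
  π[d,f](ρ[f/g](ρ[d/b](ρ[g/a](U)))) → 3
  (S − π[d,f](ρ[f/g](ρ[d/b](ρ[g/a](U))))) → 6
  ρ[g/f]((S − π[d,f](ρ[f/g](ρ[d/b](ρ[g/a](U)))))) → 6

== RESULT ==
d | g
1 | 8
2 | 2
3 | 1
6 | 7
9 | 1
9 | 8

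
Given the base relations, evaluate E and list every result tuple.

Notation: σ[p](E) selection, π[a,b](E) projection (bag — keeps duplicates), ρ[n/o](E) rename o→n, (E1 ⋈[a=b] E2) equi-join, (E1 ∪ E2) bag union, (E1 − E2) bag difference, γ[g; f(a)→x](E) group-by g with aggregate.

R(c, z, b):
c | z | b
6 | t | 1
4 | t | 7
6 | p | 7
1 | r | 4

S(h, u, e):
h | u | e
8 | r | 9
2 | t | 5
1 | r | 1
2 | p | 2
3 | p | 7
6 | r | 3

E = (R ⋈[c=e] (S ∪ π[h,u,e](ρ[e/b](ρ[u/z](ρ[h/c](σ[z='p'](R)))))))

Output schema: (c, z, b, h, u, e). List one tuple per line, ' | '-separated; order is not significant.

Stepwise |·|:
  R → 4
  S → 6
  R → 4
  σ[z='p'](R) → 1
  ρ[h/c](σ[z='p'](R)) → 1
  ρ[u/z](ρ[h/c](σ[z='p'](R))) → 1
  ρ[e/b](ρ[u/z](ρ[h/c](σ[z='p'](R)))) → 1
  π[h,u,e](ρ[e/b](ρ[u/z](ρ[h/c](σ[z='p'](R))))) → 1
  (S ∪ π[h,u,e](ρ[e/b](ρ[u/z](ρ[h/c](σ[z='p'](R)))))) → 7
  (R ⋈[c=e] (S ∪ π[h,u,e](ρ[e/b](ρ[u/z](ρ[h/c](σ[z='p'](R))))))) → 1

== RESULT ==
c | z | b | h | u | e
1 | r | 4 | 1 | r | 1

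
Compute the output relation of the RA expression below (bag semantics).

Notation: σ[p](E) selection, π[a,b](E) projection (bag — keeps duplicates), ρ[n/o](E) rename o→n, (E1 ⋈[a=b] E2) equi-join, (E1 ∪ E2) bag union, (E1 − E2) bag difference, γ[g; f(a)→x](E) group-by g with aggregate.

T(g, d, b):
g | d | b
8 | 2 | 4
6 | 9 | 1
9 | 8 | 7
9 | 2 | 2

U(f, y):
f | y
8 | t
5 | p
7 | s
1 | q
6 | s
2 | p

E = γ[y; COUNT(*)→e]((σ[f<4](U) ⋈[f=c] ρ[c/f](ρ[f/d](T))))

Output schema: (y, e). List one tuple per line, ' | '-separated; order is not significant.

Stepwise |·|:
  U → 6
  σ[f<4](U) → 2
  T → 4
  ρ[f/d](T) → 4
  ρ[c/f](ρ[f/d](T)) → 4
  (σ[f<4](U) ⋈[f=c] ρ[c/f](ρ[f/d](T))) → 2
  γ[y; COUNT(*)→e]((σ[f<4](U) ⋈[f=c] ρ[c/f](ρ[f/d](T)))) → 1

== RESULT ==
y | e
p | 2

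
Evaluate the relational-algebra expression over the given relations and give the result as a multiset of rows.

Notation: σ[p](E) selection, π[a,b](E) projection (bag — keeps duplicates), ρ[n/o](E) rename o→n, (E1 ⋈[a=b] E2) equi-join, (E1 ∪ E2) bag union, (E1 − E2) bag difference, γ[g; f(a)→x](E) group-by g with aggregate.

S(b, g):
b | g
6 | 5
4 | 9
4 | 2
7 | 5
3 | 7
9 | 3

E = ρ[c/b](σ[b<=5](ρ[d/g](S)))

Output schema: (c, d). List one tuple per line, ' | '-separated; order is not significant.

Subexpression sizes:
  S → 6
  ρ[d/g](S) → 6
  σ[b<=5](ρ[d/g](S)) → 3
  ρ[c/b](σ[b<=5](ρ[d/g](S))) → 3

== RESULT ==
c | d
3 | 7
4 | 2
4 | 9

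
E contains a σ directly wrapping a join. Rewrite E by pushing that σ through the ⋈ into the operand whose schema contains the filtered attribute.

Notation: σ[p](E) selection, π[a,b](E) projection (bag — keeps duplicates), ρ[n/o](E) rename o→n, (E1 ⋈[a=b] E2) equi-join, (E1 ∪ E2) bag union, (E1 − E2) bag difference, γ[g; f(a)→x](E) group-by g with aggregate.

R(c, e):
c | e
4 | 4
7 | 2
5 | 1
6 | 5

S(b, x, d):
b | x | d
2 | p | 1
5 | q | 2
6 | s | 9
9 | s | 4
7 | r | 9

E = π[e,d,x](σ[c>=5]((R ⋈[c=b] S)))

σ filters on c, owned by the left side.
E' = π[e,d,x]((σ[c>=5](R) ⋈[c=b] S))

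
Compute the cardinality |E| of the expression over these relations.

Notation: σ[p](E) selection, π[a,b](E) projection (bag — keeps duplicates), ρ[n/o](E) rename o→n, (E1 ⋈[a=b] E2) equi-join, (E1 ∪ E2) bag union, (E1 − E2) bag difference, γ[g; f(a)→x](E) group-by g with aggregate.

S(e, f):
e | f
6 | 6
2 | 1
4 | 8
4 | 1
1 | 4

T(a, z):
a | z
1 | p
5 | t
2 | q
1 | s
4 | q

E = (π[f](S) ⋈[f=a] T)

Stepwise |·|:
  S → 5
  π[f](S) → 5
  T → 5
  (π[f](S) ⋈[f=a] T) → 5

|E| = 5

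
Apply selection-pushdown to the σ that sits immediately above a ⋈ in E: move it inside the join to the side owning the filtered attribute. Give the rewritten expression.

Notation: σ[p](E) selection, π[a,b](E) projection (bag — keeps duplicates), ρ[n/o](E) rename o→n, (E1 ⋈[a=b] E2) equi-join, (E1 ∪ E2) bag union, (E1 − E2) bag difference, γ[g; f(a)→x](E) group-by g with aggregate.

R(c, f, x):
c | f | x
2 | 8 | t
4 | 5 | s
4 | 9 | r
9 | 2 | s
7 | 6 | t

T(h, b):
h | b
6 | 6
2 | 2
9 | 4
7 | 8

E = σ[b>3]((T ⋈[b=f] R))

σ filters on b, owned by the left side.
E' = (σ[b>3](T) ⋈[b=f] R)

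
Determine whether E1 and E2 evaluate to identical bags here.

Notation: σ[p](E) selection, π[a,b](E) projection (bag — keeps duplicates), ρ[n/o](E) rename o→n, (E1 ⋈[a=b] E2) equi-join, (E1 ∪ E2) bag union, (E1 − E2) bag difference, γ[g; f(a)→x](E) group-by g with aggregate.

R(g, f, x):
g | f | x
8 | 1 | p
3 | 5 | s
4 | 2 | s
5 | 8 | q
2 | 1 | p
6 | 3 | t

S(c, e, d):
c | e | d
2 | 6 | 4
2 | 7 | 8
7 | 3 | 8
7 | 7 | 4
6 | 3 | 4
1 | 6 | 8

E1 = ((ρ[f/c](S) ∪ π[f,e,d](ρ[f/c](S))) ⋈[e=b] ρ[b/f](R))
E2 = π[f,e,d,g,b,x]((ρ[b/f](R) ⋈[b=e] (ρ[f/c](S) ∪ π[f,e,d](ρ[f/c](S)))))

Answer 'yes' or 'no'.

E1 row counts bottom-up:
  S → 6
  ρ[f/c](S) → 6
  S → 6
  ρ[f/c](S) → 6
  π[f,e,d](ρ[f/c](S)) → 6
  (ρ[f/c](S) ∪ π[f,e,d](ρ[f/c](S))) → 12
  R → 6
  ρ[b/f](R) → 6
  ((ρ[f/c](S) ∪ π[f,e,d](ρ[f/c](S))) ⋈[e=b] ρ[b/f](R)) → 4
E2 row counts bottom-up:
  R → 6
  ρ[b/f](R) → 6
  S → 6
  ρ[f/c](S) → 6
  S → 6
  ρ[f/c](S) → 6
  π[f,e,d](ρ[f/c](S)) → 6
  (ρ[f/c](S) ∪ π[f,e,d](ρ[f/c](S))) → 12
  (ρ[b/f](R) ⋈[b=e] (ρ[f/c](S) ∪ π[f,e,d](ρ[f/c](S)))) → 4
  π[f,e,d,g,b,x]((ρ[b/f](R) ⋈[b=e] (ρ[f/c](S) ∪ π[f,e,d](ρ[f/c](S))))) → 4

E1 and E2 produce the same multiset:
f | e | d | g | b | x
6 | 3 | 4 | 6 | 3 | t
6 | 3 | 4 | 6 | 3 | t
7 | 3 | 8 | 6 | 3 | t
7 | 3 | 8 | 6 | 3 | t

yes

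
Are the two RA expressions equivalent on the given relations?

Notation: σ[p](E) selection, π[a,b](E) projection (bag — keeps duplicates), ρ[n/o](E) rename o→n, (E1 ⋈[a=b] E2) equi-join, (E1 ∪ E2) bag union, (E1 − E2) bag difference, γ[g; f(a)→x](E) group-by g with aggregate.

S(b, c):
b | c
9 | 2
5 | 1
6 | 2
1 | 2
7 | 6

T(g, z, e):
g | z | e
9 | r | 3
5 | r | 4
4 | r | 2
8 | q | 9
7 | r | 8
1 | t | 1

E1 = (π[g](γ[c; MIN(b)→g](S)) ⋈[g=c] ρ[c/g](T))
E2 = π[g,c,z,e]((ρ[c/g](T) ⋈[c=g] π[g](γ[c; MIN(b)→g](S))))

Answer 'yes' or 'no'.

E1 stepwise |·|:
  S → 5
  γ[c; MIN(b)→g](S) → 3
  π[g](γ[c; MIN(b)→g](S)) → 3
  T → 6
  ρ[c/g](T) → 6
  (π[g](γ[c; MIN(b)→g](S)) ⋈[g=c] ρ[c/g](T)) → 3
E2 stepwise |·|:
  T → 6
  ρ[c/g](T) → 6
  S → 5
  γ[c; MIN(b)→g](S) → 3
  π[g](γ[c; MIN(b)→g](S)) → 3
  (ρ[c/g](T) ⋈[c=g] π[g](γ[c; MIN(b)→g](S))) → 3
  π[g,c,z,e]((ρ[c/g](T) ⋈[c=g] π[g](γ[c; MIN(b)→g](S)))) → 3

E1 and E2 produce the same multiset:
g | c | z | e
1 | 1 | t | 1
5 | 5 | r | 4
7 | 7 | r | 8

yes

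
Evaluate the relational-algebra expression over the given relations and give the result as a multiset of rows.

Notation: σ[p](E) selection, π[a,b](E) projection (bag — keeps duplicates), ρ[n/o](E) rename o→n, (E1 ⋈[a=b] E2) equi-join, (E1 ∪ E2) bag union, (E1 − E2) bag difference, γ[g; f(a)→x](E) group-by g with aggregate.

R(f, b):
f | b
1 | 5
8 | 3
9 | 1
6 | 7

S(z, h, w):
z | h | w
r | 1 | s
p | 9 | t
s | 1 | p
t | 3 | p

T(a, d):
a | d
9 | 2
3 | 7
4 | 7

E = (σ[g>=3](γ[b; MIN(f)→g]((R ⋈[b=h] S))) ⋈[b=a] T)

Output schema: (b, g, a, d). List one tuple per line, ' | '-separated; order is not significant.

Per-node cardinality:
  R → 4
  S → 4
  (R ⋈[b=h] S) → 3
  γ[b; MIN(f)→g]((R ⋈[b=h] S)) → 2
  σ[g>=3](γ[b; MIN(f)→g]((R ⋈[b=h] S))) → 2
  T → 3
  (σ[g>=3](γ[b; MIN(f)→g]((R ⋈[b=h] S))) ⋈[b=a] T) → 1

== RESULT ==
b | g | a | d
3 | 8 | 3 | 7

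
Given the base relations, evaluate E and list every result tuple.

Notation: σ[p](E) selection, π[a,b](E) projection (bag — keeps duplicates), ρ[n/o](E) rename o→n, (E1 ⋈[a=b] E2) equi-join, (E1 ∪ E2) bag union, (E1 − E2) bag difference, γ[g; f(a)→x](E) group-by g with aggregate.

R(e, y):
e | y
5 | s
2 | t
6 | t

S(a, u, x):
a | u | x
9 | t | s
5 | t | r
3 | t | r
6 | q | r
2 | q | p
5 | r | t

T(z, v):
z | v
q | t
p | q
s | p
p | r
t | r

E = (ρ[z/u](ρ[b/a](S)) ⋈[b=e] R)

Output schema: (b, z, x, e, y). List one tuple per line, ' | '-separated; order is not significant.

Subexpression sizes:
  S → 6
  ρ[b/a](S) → 6
  ρ[z/u](ρ[b/a](S)) → 6
  R → 3
  (ρ[z/u](ρ[b/a](S)) ⋈[b=e] R) → 4

== RESULT ==
b | z | x | e | y
2 | q | p | 2 | t
5 | r | t | 5 | s
5 | t | r | 5 | s
6 | q | r | 6 | t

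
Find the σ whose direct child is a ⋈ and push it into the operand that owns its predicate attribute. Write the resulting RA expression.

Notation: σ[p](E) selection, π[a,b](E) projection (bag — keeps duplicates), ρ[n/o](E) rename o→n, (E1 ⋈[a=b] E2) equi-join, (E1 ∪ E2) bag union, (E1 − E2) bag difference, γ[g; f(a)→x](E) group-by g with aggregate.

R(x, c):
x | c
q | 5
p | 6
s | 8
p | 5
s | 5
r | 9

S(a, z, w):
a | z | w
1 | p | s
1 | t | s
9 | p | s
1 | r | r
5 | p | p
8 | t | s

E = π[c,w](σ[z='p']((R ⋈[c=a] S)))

σ filters on z, owned by the right side.
E' = π[c,w]((R ⋈[c=a] σ[z='p'](S)))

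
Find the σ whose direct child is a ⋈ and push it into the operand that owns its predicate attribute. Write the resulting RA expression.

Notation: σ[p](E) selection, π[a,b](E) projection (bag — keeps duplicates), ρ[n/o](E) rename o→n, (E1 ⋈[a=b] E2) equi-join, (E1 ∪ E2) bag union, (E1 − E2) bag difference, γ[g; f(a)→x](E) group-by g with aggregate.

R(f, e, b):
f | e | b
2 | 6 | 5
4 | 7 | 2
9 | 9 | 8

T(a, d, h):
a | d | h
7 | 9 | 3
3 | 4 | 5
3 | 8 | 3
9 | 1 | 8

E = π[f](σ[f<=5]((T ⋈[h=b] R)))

σ filters on f, owned by the right side.
E' = π[f]((T ⋈[h=b] σ[f<=5](R)))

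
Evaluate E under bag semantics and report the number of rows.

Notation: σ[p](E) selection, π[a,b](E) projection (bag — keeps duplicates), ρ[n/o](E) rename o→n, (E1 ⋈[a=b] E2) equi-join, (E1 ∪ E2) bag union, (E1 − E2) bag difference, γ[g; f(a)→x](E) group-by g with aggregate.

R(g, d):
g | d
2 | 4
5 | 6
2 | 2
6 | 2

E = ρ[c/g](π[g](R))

Subexpression sizes:
  R → 4
  π[g](R) → 4
  ρ[c/g](π[g](R)) → 4

|E| = 4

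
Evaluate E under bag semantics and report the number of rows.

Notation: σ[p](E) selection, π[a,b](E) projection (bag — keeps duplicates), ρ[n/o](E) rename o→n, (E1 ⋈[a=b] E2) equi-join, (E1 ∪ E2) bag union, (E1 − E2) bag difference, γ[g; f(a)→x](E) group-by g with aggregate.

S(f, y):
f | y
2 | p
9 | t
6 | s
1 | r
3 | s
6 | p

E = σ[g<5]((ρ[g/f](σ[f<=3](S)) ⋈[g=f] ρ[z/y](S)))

Subexpression sizes:
  S → 6
  σ[f<=3](S) → 3
  ρ[g/f](σ[f<=3](S)) → 3
  S → 6
  ρ[z/y](S) → 6
  (ρ[g/f](σ[f<=3](S)) ⋈[g=f] ρ[z/y](S)) → 3
  σ[g<5]((ρ[g/f](σ[f<=3](S)) ⋈[g=f] ρ[z/y](S))) → 3

|E| = 3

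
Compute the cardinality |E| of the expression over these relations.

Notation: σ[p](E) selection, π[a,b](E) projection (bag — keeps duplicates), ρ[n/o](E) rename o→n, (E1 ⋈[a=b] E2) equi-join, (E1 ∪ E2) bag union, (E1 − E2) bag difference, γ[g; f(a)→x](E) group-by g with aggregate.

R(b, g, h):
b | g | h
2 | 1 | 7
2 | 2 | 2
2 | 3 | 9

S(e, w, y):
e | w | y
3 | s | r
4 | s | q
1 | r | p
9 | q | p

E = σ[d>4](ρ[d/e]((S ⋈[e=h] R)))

Subexpression sizes:
  S → 4
  R → 3
  (S ⋈[e=h] R) → 1
  ρ[d/e]((S ⋈[e=h] R)) → 1
  σ[d>4](ρ[d/e]((S ⋈[e=h] R))) → 1

|E| = 1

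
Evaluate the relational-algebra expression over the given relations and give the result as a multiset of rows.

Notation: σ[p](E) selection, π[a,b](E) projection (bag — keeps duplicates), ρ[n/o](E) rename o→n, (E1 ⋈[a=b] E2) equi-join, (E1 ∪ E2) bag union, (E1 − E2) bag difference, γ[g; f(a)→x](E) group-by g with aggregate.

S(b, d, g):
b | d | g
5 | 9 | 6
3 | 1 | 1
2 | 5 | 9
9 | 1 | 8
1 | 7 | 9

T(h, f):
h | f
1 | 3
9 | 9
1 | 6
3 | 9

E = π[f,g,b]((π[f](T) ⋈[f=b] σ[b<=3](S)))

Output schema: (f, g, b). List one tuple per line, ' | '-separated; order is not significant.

Stepwise |·|:
  T → 4
  π[f](T) → 4
  S → 5
  σ[b<=3](S) → 3
  (π[f](T) ⋈[f=b] σ[b<=3](S)) → 1
  π[f,g,b]((π[f](T) ⋈[f=b] σ[b<=3](S))) → 1

== RESULT ==
f | g | b
3 | 1 | 3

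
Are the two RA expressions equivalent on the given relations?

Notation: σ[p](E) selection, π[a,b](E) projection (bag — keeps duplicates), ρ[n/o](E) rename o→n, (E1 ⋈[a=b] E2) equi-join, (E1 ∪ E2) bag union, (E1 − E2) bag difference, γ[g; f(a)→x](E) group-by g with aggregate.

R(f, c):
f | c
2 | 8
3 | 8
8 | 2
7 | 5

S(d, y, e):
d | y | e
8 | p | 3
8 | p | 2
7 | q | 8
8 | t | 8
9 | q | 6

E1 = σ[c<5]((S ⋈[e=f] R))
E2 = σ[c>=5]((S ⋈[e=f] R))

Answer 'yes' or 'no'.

E1 per-node cardinality:
  S → 5
  R → 4
  (S ⋈[e=f] R) → 4
  σ[c<5]((S ⋈[e=f] R)) → 2
E2 per-node cardinality:
  S → 5
  R → 4
  (S ⋈[e=f] R) → 4
  σ[c>=5]((S ⋈[e=f] R)) → 2

E1 result:
d | y | e | f | c
7 | q | 8 | 8 | 2
8 | t | 8 | 8 | 2
E2 result:
d | y | e | f | c
8 | p | 2 | 2 | 8
8 | p | 3 | 3 | 8
Witness: (8, 'p', 2, 2, 8) appears 0× in E1 but 1× in E2.

no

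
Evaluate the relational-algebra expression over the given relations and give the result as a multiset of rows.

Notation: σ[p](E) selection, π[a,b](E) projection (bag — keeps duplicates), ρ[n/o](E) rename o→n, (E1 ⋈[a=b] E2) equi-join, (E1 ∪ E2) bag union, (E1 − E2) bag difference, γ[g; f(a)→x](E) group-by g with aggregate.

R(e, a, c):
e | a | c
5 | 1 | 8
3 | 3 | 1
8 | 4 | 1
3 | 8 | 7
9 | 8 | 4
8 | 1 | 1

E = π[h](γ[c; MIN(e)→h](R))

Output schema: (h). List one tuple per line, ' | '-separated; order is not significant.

Stepwise |·|:
  R → 6
  γ[c; MIN(e)→h](R) → 4
  π[h](γ[c; MIN(e)→h](R)) → 4

== RESULT ==
h
3
3
5
9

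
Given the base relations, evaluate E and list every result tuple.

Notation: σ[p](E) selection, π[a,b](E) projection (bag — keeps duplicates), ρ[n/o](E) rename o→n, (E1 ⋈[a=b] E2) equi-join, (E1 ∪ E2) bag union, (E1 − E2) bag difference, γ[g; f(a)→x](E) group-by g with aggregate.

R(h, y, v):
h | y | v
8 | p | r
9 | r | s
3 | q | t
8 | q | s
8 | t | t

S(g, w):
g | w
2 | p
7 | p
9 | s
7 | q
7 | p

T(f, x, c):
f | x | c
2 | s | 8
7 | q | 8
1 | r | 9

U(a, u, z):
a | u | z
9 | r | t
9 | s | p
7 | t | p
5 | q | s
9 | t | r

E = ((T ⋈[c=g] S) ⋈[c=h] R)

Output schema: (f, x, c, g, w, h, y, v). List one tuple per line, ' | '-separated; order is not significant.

Stepwise |·|:
  T → 3
  S → 5
  (T ⋈[c=g] S) → 1
  R → 5
  ((T ⋈[c=g] S) ⋈[c=h] R) → 1

== RESULT ==
f | x | c | g | w | h | y | v
1 | r | 9 | 9 | s | 9 | r | s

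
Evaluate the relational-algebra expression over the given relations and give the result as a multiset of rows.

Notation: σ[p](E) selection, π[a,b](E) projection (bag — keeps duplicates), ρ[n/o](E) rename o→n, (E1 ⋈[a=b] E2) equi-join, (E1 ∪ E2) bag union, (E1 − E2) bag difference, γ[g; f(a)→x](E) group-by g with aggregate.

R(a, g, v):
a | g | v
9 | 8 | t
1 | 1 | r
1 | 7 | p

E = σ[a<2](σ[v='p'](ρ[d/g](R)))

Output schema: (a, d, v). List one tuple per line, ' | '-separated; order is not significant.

Per-node cardinality:
  R → 3
  ρ[d/g](R) → 3
  σ[v='p'](ρ[d/g](R)) → 1
  σ[a<2](σ[v='p'](ρ[d/g](R))) → 1

== RESULT ==
a | d | v
1 | 7 | p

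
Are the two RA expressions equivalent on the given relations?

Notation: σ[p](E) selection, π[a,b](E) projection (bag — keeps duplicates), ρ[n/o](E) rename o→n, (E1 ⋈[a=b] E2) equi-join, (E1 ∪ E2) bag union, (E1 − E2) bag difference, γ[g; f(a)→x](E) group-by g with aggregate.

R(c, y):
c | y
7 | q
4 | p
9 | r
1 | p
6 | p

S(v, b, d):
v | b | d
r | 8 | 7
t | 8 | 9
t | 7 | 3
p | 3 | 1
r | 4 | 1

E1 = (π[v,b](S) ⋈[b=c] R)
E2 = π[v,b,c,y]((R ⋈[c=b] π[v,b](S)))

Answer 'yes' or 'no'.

E1 subexpression sizes:
  S → 5
  π[v,b](S) → 5
  R → 5
  (π[v,b](S) ⋈[b=c] R) → 2
E2 subexpression sizes:
  R → 5
  S → 5
  π[v,b](S) → 5
  (R ⋈[c=b] π[v,b](S)) → 2
  π[v,b,c,y]((R ⋈[c=b] π[v,b](S))) → 2

E1 and E2 produce the same multiset:
v | b | c | y
r | 4 | 4 | p
t | 7 | 7 | q

yes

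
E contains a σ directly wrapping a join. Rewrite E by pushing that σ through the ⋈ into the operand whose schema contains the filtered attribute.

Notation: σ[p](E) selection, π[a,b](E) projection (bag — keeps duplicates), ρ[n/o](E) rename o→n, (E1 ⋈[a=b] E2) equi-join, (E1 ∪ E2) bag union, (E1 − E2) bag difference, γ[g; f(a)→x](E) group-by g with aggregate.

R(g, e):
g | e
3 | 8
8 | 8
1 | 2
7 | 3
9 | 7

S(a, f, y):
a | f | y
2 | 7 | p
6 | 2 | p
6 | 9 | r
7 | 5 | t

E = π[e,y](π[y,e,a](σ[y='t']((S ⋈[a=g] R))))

σ filters on y, owned by the left side.
E' = π[e,y](π[y,e,a]((σ[y='t'](S) ⋈[a=g] R)))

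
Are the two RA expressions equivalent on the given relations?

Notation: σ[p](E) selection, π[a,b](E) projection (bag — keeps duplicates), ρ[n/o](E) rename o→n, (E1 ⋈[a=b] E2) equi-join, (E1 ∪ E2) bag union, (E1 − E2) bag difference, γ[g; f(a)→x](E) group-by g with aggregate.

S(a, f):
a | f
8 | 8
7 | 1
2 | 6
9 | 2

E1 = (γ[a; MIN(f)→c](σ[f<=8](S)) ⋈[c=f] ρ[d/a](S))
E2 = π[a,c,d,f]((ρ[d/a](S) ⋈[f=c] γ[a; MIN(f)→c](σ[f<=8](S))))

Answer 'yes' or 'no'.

E1 row counts bottom-up:
  S → 4
  σ[f<=8](S) → 4
  γ[a; MIN(f)→c](σ[f<=8](S)) → 4
  S → 4
  ρ[d/a](S) → 4
  (γ[a; MIN(f)→c](σ[f<=8](S)) ⋈[c=f] ρ[d/a](S)) → 4
E2 row counts bottom-up:
  S → 4
  ρ[d/a](S) → 4
  S → 4
  σ[f<=8](S) → 4
  γ[a; MIN(f)→c](σ[f<=8](S)) → 4
  (ρ[d/a](S) ⋈[f=c] γ[a; MIN(f)→c](σ[f<=8](S))) → 4
  π[a,c,d,f]((ρ[d/a](S) ⋈[f=c] γ[a; MIN(f)→c](σ[f<=8](S)))) → 4

E1 and E2 produce the same multiset:
a | c | d | f
2 | 6 | 2 | 6
7 | 1 | 7 | 1
8 | 8 | 8 | 8
9 | 2 | 9 | 2

yes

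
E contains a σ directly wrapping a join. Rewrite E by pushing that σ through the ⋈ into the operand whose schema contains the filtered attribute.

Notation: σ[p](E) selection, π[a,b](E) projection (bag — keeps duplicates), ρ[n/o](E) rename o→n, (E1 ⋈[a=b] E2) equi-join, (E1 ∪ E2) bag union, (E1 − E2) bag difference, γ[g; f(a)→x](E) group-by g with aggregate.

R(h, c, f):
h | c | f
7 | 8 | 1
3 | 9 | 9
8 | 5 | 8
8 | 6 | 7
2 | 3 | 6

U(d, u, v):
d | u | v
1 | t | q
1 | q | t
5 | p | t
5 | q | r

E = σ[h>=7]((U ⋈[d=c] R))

σ filters on h, owned by the right side.
E' = (U ⋈[d=c] σ[h>=7](R))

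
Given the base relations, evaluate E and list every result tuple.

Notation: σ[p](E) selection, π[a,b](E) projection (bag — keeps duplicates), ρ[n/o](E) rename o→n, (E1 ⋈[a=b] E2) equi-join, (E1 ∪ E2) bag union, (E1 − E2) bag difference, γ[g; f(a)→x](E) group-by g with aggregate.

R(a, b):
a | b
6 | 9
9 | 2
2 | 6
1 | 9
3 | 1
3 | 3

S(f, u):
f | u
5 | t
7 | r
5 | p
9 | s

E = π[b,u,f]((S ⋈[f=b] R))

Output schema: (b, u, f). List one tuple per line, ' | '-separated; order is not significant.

Row counts bottom-up:
  S → 4
  R → 6
  (S ⋈[f=b] R) → 2
  π[b,u,f]((S ⋈[f=b] R)) → 2

== RESULT ==
b | u | f
9 | s | 9
9 | s | 9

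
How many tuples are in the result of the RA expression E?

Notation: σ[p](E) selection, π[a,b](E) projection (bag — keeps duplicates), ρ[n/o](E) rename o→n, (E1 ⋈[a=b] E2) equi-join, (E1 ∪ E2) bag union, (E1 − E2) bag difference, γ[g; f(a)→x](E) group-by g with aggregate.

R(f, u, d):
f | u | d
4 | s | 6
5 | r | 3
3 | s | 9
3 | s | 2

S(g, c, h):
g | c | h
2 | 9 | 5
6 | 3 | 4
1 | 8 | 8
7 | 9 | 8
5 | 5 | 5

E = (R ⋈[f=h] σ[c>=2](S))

Row counts bottom-up:
  R → 4
  S → 5
  σ[c>=2](S) → 5
  (R ⋈[f=h] σ[c>=2](S)) → 3

|E| = 3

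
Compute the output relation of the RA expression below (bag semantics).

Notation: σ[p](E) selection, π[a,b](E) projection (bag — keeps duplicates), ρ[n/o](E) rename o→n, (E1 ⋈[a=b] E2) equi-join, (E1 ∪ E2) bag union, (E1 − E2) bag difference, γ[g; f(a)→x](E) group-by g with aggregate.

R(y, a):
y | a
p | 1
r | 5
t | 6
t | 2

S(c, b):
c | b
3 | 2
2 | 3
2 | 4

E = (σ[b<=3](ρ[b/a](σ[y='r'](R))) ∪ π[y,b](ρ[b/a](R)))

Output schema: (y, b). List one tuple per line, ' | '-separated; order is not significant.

Subexpression sizes:
  R → 4
  σ[y='r'](R) → 1
  ρ[b/a](σ[y='r'](R)) → 1
  σ[b<=3](ρ[b/a](σ[y='r'](R))) → 0
  R → 4
  ρ[b/a](R) → 4
  π[y,b](ρ[b/a](R)) → 4
  (σ[b<=3](ρ[b/a](σ[y='r'](R))) ∪ π[y,b](ρ[b/a](R))) → 4

== RESULT ==
y | b
p | 1
r | 5
t | 2
t | 6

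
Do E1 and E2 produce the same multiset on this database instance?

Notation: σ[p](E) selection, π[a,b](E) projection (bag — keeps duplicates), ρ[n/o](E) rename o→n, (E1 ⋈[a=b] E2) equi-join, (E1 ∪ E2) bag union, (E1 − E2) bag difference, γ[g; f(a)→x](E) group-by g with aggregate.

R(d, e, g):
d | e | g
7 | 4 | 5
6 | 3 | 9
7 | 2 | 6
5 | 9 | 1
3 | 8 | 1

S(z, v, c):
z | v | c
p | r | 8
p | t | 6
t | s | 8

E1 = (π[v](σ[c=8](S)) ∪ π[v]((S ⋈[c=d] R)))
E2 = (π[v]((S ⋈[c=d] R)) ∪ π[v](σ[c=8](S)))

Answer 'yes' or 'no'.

E1 subexpression sizes:
  S → 3
  σ[c=8](S) → 2
  π[v](σ[c=8](S)) → 2
  S → 3
  R → 5
  (S ⋈[c=d] R) → 1
  π[v]((S ⋈[c=d] R)) → 1
  (π[v](σ[c=8](S)) ∪ π[v]((S ⋈[c=d] R))) → 3
E2 subexpression sizes:
  S → 3
  R → 5
  (S ⋈[c=d] R) → 1
  π[v]((S ⋈[c=d] R)) → 1
  S → 3
  σ[c=8](S) → 2
  π[v](σ[c=8](S)) → 2
  (π[v]((S ⋈[c=d] R)) ∪ π[v](σ[c=8](S))) → 3

E1 and E2 produce the same multiset:
v
r
s
t

yes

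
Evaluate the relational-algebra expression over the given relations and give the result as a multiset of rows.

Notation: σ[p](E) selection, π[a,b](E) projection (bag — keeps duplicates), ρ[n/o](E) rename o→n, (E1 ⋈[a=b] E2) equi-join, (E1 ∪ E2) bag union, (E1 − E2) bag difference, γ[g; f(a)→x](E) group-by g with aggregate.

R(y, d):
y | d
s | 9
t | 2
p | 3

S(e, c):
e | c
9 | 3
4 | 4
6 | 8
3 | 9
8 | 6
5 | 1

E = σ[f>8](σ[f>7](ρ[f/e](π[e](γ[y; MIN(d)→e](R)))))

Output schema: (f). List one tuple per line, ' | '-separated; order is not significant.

Row counts bottom-up:
  R → 3
  γ[y; MIN(d)→e](R) → 3
  π[e](γ[y; MIN(d)→e](R)) → 3
  ρ[f/e](π[e](γ[y; MIN(d)→e](R))) → 3
  σ[f>7](ρ[f/e](π[e](γ[y; MIN(d)→e](R)))) → 1
  σ[f>8](σ[f>7](ρ[f/e](π[e](γ[y; MIN(d)→e](R))))) → 1

== RESULT ==
f
9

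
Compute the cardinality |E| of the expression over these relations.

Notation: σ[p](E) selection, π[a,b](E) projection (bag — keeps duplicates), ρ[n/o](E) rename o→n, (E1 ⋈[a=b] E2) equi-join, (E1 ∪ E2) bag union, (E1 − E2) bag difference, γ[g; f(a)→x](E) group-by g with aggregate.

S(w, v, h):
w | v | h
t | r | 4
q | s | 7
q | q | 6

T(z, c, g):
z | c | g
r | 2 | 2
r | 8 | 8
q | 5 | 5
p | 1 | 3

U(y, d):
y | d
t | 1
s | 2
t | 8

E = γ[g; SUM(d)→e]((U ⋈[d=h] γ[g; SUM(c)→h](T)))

Row counts bottom-up:
  U → 3
  T → 4
  γ[g; SUM(c)→h](T) → 4
  (U ⋈[d=h] γ[g; SUM(c)→h](T)) → 3
  γ[g; SUM(d)→e]((U ⋈[d=h] γ[g; SUM(c)→h](T))) → 3

|E| = 3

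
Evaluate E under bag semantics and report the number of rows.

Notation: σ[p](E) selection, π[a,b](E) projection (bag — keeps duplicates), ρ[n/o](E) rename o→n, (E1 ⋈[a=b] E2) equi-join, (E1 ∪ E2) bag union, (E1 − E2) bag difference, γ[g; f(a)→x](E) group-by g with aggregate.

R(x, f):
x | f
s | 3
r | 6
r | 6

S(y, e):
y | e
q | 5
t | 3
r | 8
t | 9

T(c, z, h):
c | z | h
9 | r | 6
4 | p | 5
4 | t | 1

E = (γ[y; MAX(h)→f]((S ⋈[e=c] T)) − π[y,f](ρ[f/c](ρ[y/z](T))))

Subexpression sizes:
  S → 4
  T → 3
  (S ⋈[e=c] T) → 1
  γ[y; MAX(h)→f]((S ⋈[e=c] T)) → 1
  T → 3
  ρ[y/z](T) → 3
  ρ[f/c](ρ[y/z](T)) → 3
  π[y,f](ρ[f/c](ρ[y/z](T))) → 3
  (γ[y; MAX(h)→f]((S ⋈[e=c] T)) − π[y,f](ρ[f/c](ρ[y/z](T)))) → 1

|E| = 1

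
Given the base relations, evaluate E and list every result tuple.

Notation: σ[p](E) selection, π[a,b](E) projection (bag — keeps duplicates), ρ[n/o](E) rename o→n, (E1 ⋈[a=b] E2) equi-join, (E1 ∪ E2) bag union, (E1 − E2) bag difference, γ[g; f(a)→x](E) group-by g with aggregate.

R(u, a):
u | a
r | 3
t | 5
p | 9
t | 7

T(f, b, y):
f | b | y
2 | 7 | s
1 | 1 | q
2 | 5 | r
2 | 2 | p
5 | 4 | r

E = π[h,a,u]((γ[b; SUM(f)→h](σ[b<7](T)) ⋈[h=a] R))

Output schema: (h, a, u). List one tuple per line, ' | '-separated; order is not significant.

Row counts bottom-up:
  T → 5
  σ[b<7](T) → 4
  γ[b; SUM(f)→h](σ[b<7](T)) → 4
  R → 4
  (γ[b; SUM(f)→h](σ[b<7](T)) ⋈[h=a] R) → 1
  π[h,a,u]((γ[b; SUM(f)→h](σ[b<7](T)) ⋈[h=a] R)) → 1

== RESULT ==
h | a | u
5 | 5 | t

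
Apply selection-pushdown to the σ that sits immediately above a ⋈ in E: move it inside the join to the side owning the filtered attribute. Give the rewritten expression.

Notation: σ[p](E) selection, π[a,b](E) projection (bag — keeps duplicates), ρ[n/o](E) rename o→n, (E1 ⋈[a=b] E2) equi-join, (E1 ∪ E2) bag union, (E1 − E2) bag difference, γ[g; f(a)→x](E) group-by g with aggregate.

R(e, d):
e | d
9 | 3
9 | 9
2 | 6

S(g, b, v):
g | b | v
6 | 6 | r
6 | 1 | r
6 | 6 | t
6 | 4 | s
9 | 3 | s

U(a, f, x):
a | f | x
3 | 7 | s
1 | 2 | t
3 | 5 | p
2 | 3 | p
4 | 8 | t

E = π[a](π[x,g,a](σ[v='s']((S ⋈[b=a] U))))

σ filters on v, owned by the left side.
E' = π[a](π[x,g,a]((σ[v='s'](S) ⋈[b=a] U)))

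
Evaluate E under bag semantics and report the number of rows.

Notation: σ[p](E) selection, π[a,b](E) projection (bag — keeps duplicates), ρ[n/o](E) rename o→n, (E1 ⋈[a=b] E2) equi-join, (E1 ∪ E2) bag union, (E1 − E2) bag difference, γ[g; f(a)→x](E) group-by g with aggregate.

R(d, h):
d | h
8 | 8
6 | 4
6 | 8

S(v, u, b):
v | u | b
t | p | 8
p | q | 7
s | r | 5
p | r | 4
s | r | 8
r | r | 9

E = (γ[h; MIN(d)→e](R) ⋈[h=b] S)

Row counts bottom-up:
  R → 3
  γ[h; MIN(d)→e](R) → 2
  S → 6
  (γ[h; MIN(d)→e](R) ⋈[h=b] S) → 3

|E| = 3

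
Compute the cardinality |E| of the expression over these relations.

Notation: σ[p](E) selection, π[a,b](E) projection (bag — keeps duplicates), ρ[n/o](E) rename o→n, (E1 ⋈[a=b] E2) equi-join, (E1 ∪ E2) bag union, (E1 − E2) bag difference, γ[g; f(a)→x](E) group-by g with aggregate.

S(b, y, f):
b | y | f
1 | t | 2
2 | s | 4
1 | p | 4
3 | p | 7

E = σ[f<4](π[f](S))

Stepwise |·|:
  S → 4
  π[f](S) → 4
  σ[f<4](π[f](S)) → 1

|E| = 1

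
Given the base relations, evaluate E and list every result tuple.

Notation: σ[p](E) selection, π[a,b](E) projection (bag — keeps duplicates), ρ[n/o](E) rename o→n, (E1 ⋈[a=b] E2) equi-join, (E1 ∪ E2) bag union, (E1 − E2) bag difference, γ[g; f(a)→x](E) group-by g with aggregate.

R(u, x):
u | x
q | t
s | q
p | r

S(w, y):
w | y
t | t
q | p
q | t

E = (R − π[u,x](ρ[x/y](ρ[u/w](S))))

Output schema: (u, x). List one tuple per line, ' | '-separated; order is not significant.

Subexpression sizes:
  R → 3
  S → 3
  ρ[u/w](S) → 3
  ρ[x/y](ρ[u/w](S)) → 3
  π[u,x](ρ[x/y](ρ[u/w](S))) → 3
  (R − π[u,x](ρ[x/y](ρ[u/w](S)))) → 2

== RESULT ==
u | x
p | r
s | q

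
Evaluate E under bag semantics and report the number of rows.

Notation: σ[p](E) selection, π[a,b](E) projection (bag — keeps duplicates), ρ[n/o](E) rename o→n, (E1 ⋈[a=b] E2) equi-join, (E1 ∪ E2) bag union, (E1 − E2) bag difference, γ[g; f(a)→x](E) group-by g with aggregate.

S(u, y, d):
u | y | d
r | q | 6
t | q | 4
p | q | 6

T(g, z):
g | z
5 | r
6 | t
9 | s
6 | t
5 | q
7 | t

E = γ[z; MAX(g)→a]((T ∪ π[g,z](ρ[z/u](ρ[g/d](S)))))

Stepwise |·|:
  T → 6
  S → 3
  ρ[g/d](S) → 3
  ρ[z/u](ρ[g/d](S)) → 3
  π[g,z](ρ[z/u](ρ[g/d](S))) → 3
  (T ∪ π[g,z](ρ[z/u](ρ[g/d](S)))) → 9
  γ[z; MAX(g)→a]((T ∪ π[g,z](ρ[z/u](ρ[g/d](S))))) → 5

|E| = 5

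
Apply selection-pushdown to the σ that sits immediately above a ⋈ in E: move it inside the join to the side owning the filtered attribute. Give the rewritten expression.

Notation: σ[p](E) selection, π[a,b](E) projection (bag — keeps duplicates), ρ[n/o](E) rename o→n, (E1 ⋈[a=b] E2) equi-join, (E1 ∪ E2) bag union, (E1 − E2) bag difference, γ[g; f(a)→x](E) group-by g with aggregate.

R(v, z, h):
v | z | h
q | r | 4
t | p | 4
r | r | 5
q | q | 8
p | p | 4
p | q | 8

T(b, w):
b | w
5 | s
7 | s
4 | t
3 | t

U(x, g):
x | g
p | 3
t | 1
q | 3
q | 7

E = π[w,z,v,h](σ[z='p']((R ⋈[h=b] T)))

σ filters on z, owned by the left side.
E' = π[w,z,v,h]((σ[z='p'](R) ⋈[h=b] T))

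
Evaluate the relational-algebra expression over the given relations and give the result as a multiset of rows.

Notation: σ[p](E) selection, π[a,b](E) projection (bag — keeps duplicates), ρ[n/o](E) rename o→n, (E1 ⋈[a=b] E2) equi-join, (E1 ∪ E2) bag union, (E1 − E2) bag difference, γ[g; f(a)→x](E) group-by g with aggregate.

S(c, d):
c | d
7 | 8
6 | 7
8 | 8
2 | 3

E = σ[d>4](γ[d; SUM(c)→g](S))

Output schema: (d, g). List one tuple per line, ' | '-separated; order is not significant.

Row counts bottom-up:
  S → 4
  γ[d; SUM(c)→g](S) → 3
  σ[d>4](γ[d; SUM(c)→g](S)) → 2

== RESULT ==
d | g
7 | 6
8 | 15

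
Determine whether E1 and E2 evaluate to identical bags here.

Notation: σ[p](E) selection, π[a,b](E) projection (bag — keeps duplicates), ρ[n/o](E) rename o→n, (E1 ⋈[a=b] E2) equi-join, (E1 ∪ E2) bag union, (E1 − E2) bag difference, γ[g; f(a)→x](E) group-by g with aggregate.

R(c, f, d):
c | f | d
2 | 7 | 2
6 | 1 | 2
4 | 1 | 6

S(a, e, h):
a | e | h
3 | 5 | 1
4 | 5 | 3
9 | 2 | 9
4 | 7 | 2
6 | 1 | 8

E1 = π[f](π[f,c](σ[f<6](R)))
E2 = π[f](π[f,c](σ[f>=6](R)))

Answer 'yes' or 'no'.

E1 per-node cardinality:
  R → 3
  σ[f<6](R) → 2
  π[f,c](σ[f<6](R)) → 2
  π[f](π[f,c](σ[f<6](R))) → 2
E2 per-node cardinality:
  R → 3
  σ[f>=6](R) → 1
  π[f,c](σ[f>=6](R)) → 1
  π[f](π[f,c](σ[f>=6](R))) → 1

E1 result:
f
1
1
E2 result:
f
7
Witness: (1,) appears 2× in E1 but 0× in E2.

no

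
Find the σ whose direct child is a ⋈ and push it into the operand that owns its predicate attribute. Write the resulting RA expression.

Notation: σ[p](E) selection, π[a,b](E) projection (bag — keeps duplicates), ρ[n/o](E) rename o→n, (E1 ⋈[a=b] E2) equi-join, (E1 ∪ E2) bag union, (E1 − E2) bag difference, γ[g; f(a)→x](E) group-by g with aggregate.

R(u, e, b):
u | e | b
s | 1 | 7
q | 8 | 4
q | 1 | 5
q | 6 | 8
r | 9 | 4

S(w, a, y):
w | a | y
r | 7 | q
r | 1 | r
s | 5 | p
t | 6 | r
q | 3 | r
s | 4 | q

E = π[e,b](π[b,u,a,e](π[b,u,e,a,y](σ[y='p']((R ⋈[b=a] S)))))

σ filters on y, owned by the right side.
E' = π[e,b](π[b,u,a,e](π[b,u,e,a,y]((R ⋈[b=a] σ[y='p'](S)))))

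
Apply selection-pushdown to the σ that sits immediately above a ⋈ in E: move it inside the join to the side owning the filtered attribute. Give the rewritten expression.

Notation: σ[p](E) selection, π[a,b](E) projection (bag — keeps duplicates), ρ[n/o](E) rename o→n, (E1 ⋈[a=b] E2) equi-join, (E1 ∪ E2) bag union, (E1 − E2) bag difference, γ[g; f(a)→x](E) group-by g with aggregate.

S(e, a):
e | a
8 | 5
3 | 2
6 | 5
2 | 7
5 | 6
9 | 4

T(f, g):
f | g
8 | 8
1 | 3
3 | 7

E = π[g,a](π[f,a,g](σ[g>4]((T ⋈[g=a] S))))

σ filters on g, owned by the left side.
E' = π[g,a](π[f,a,g]((σ[g>4](T) ⋈[g=a] S)))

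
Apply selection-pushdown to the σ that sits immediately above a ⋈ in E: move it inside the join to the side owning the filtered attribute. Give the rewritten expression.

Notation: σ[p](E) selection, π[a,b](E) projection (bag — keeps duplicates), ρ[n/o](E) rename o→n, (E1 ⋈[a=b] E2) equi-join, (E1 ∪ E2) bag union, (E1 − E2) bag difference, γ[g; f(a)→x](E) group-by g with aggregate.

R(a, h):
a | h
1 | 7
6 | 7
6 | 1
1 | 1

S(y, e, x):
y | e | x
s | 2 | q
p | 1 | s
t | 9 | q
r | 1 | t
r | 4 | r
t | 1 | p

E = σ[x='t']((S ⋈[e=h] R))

σ filters on x, owned by the left side.
E' = (σ[x='t'](S) ⋈[e=h] R)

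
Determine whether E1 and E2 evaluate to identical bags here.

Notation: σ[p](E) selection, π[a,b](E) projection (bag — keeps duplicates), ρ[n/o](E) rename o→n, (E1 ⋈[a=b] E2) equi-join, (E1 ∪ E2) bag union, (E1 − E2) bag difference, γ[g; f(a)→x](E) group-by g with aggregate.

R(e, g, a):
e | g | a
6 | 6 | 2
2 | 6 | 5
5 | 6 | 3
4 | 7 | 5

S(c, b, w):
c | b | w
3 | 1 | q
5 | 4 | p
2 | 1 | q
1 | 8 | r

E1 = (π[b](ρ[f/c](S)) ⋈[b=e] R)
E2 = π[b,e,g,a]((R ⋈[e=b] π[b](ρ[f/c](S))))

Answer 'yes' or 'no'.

E1 per-node cardinality:
  S → 4
  ρ[f/c](S) → 4
  π[b](ρ[f/c](S)) → 4
  R → 4
  (π[b](ρ[f/c](S)) ⋈[b=e] R) → 1
E2 per-node cardinality:
  R → 4
  S → 4
  ρ[f/c](S) → 4
  π[b](ρ[f/c](S)) → 4
  (R ⋈[e=b] π[b](ρ[f/c](S))) → 1
  π[b,e,g,a]((R ⋈[e=b] π[b](ρ[f/c](S)))) → 1

E1 and E2 produce the same multiset:
b | e | g | a
4 | 4 | 7 | 5

yes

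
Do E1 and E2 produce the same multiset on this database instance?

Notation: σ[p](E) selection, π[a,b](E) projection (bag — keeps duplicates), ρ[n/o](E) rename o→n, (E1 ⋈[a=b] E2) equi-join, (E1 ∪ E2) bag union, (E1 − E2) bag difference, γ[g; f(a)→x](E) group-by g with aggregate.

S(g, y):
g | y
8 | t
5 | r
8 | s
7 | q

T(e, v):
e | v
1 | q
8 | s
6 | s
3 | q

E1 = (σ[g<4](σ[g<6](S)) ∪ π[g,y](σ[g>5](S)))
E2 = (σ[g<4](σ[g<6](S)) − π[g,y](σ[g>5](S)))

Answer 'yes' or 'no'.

E1 subexpression sizes:
  S → 4
  σ[g<6](S) → 1
  σ[g<4](σ[g<6](S)) → 0
  S → 4
  σ[g>5](S) → 3
  π[g,y](σ[g>5](S)) → 3
  (σ[g<4](σ[g<6](S)) ∪ π[g,y](σ[g>5](S))) → 3
E2 subexpression sizes:
  S → 4
  σ[g<6](S) → 1
  σ[g<4](σ[g<6](S)) → 0
  S → 4
  σ[g>5](S) → 3
  π[g,y](σ[g>5](S)) → 3
  (σ[g<4](σ[g<6](S)) − π[g,y](σ[g>5](S))) → 0

E1 result:
g | y
7 | q
8 | s
8 | t
E2 result:
g | y
(0 rows)
Witness: (8, 't') appears 1× in E1 but 0× in E2.

no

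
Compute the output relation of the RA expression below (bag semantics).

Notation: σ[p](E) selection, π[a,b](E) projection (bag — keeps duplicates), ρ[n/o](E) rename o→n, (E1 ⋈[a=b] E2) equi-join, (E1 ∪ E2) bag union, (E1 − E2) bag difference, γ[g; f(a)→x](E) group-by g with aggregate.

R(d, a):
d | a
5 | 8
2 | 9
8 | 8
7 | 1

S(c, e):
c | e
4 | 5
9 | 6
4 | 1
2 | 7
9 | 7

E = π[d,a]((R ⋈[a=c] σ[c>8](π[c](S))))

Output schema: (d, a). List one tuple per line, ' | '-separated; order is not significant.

Per-node cardinality:
  R → 4
  S → 5
  π[c](S) → 5
  σ[c>8](π[c](S)) → 2
  (R ⋈[a=c] σ[c>8](π[c](S))) → 2
  π[d,a]((R ⋈[a=c] σ[c>8](π[c](S)))) → 2

== RESULT ==
d | a
2 | 9
2 | 9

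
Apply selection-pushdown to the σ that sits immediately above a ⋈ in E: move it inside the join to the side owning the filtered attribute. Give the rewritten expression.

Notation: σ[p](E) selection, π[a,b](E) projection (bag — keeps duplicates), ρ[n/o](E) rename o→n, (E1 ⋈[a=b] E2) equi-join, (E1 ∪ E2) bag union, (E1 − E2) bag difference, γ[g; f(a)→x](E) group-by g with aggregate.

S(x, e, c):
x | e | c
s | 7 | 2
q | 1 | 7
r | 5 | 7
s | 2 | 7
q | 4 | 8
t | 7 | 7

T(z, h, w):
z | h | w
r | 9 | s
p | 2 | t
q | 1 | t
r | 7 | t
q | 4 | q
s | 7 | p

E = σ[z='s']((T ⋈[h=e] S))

σ filters on z, owned by the left side.
E' = (σ[z='s'](T) ⋈[h=e] S)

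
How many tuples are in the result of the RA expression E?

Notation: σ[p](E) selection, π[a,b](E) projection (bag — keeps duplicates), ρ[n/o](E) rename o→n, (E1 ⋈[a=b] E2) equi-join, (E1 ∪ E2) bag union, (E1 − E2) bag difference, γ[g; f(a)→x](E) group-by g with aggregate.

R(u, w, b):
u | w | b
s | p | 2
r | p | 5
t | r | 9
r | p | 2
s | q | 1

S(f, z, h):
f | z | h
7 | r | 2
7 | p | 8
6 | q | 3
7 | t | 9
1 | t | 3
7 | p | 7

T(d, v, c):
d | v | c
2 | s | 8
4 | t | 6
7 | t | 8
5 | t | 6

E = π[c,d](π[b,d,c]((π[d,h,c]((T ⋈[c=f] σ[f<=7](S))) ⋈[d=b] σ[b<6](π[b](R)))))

Stepwise |·|:
  T → 4
  S → 6
  σ[f<=7](S) → 6
  (T ⋈[c=f] σ[f<=7](S)) → 2
  π[d,h,c]((T ⋈[c=f] σ[f<=7](S))) → 2
  R → 5
  π[b](R) → 5
  σ[b<6](π[b](R)) → 4
  (π[d,h,c]((T ⋈[c=f] σ[f<=7](S))) ⋈[d=b] σ[b<6](π[b](R))) → 1
  π[b,d,c]((π[d,h,c]((T ⋈[c=f] σ[f<=7](S))) ⋈[d=b] σ[b<6](π[b](R)))) → 1
  π[c,d](π[b,d,c]((π[d,h,c]((T ⋈[c=f] σ[f<=7](S))) ⋈[d=b] σ[b<6](π[b](R))))) → 1

|E| = 1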